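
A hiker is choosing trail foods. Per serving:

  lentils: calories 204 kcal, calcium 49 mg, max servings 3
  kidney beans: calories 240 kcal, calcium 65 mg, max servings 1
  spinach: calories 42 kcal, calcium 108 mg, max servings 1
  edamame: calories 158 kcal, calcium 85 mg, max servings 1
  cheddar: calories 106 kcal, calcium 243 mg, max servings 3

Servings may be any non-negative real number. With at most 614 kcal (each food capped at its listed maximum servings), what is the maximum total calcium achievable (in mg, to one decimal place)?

948.0 mg

Calcium per kcal: spinach 2.571, cheddar 2.292, edamame 0.538, kidney beans 0.2708, lentils 0.2402.
Take 1 serving of spinach: uses 42 kcal, +108.0 mg calcium (running total 108.0 mg).
Take 3 servings of cheddar: uses 318 kcal, +729.0 mg calcium (running total 837.0 mg).
Take 1 serving of edamame: uses 158 kcal, +85.0 mg calcium (running total 922.0 mg).
Take 0.4 servings of kidney beans: uses 96 kcal, +26.0 mg calcium (running total 948.0 mg).
Filling greedily by calcium-per-kcal is optimal for one linear limit, giving 948.0 mg.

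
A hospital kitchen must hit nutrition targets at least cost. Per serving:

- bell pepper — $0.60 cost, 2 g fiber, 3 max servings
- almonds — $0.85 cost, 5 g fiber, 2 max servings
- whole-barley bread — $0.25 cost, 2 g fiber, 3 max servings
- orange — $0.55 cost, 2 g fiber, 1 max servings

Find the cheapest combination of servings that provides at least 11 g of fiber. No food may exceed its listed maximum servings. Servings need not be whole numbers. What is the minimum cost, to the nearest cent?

$1.60

Cost per g of fiber: whole-barley bread $0.1250, almonds $0.1700, orange $0.2750, bell pepper $0.3000.
Take 3 servings of whole-barley bread: +6.0 g fiber for $0.75 (total $0.75, still need 5.0 g).
Take 1 serving of almonds: +5.0 g fiber for $0.85 (total $1.60, still need 0.0 g).
Greedy by cheapest-per-g is optimal for a single linear constraint, so the minimum cost is $1.60.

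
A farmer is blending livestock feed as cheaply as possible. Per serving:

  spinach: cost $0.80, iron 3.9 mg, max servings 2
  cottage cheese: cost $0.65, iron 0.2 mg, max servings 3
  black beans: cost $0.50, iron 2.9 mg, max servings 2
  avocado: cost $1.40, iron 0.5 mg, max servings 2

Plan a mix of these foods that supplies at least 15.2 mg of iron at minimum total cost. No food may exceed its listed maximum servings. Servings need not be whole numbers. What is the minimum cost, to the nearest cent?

Cost per mg of iron: black beans $0.1724, spinach $0.2051, avocado $2.8000, cottage cheese $3.2500.
Take 2 servings of black beans: +5.8 mg iron for $1.00 (total $1.00, still need 9.4 mg).
Take 2 servings of spinach: +7.8 mg iron for $1.60 (total $2.60, still need 1.6 mg).
Take 2 servings of avocado: +1.0 mg iron for $2.80 (total $5.40, still need 0.6 mg).
Take 3 servings of cottage cheese: +0.6 mg iron for $1.95 (total $7.35, still need 0.0 mg).
Greedy by cheapest-per-mg is optimal for a single linear constraint, so the minimum cost is $7.35.

$7.35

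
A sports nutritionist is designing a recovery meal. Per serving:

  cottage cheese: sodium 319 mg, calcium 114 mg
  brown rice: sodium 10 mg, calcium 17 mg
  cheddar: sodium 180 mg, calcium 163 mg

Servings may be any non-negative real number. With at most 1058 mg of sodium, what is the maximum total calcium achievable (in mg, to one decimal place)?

1798.6 mg

Calcium per mg sodium: brown rice 1.7, cheddar 0.9056, cottage cheese 0.3574.
With no serving limits, spend the whole sodium allowance on brown rice: 1058 mg / 10 mg × 17 mg = 1798.6 mg.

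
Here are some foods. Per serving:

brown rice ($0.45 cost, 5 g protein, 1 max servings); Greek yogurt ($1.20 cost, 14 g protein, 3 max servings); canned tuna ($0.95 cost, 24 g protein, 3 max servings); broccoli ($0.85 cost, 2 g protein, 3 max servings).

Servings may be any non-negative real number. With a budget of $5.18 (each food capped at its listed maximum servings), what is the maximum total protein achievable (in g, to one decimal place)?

99.2 g

Protein per dollar: canned tuna 25.26, Greek yogurt 11.67, brown rice 11.11, broccoli 2.353.
Take 3 servings of canned tuna: spends $2.85, +72.0 g protein (running total 72.0 g).
Take 1.942 servings of Greek yogurt: spends $2.33, +27.2 g protein (running total 99.2 g).
Greedy by best ratio exhausts the cost allowance optimally: 99.2 g.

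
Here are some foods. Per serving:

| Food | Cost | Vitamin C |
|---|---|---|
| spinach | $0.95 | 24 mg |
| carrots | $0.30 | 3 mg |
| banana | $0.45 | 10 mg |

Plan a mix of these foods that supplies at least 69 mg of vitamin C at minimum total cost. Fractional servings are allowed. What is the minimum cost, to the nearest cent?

Cost per mg of vitamin C: spinach $0.0396, banana $0.0450, carrots $0.1000.
With no serving limits, use only spinach: 69 mg / 24 mg = 2.875 servings × $0.95 = $2.73.

$2.73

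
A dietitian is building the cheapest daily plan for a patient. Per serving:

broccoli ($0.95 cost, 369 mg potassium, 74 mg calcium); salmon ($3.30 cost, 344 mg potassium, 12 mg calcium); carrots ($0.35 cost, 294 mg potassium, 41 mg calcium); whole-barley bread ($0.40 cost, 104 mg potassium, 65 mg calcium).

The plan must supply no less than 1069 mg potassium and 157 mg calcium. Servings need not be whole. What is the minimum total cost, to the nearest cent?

$1.32

A basic optimal solution has at most two foods positive. Try each food alone and each pair with both targets met exactly.
broccoli only: max(1069/369, 157/74) = 2.897 servings → $2.75.
salmon only: max(1069/344, 157/12) = 13.08 servings → $43.17.
carrots only: max(1069/294, 157/41) = 3.829 servings → $1.34.
whole-barley bread only: max(1069/104, 157/65) = 10.28 servings → $4.11.
broccoli + salmon with both tight: 1.958 servings and 1.007 servings → $5.18.
broccoli + carrots with both tight: 0.3514 servings and 3.195 servings → $1.45.
broccoli + whole-barley bread: the both-tight solution has a negative serving — not a feasible corner.
salmon + carrots: the both-tight solution has a negative serving — not a feasible corner.
salmon + whole-barley bread with both tight: 2.518 servings and 1.951 servings → $9.09.
carrots + whole-barley bread with both tight: 3.581 servings and 0.1569 servings → $1.32.
So the least-cost plan costs $1.32.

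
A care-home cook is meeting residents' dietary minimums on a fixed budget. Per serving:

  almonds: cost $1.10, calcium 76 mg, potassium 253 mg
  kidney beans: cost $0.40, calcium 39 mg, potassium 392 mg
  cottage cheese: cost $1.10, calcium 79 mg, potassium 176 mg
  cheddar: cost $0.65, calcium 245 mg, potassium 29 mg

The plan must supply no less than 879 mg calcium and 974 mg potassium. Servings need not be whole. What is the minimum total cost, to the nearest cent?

With two linear requirements the optimum uses one or two foods; enumerate the corners.
almonds only: max(879/76, 974/253) = 11.57 servings → $12.72.
kidney beans only: max(879/39, 974/392) = 22.54 servings → $9.02.
cottage cheese only: max(879/79, 974/176) = 11.13 servings → $12.24.
cheddar only: max(879/245, 974/29) = 33.59 servings → $21.83.
almonds + kidney beans: intersection lies outside the first quadrant.
almonds + cottage cheese: the both-tight solution has a negative serving — not a feasible corner.
almonds + cheddar with both tight: 3.565 servings and 2.482 servings → $5.54.
kidney beans + cottage cheese with both targets exact would need a negative amount; discard.
kidney beans + cheddar with both tight: 2.246 servings and 3.23 servings → $3.00.
cottage cheese + cheddar with both tight: 5.22 servings and 1.904 servings → $6.98.
The minimum over all feasible corners is $3.00.

$3.00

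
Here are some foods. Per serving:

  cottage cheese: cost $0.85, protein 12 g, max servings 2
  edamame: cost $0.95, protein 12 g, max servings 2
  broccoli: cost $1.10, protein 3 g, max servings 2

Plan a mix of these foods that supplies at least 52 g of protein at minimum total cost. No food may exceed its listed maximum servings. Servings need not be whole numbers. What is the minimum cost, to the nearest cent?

$5.07

Cost per g of protein: cottage cheese $0.0708, edamame $0.0792, broccoli $0.3667.
Take 2 servings of cottage cheese: +24.0 g protein for $1.70 (total $1.70, still need 28.0 g).
Take 2 servings of edamame: +24.0 g protein for $1.90 (total $3.60, still need 4.0 g).
Take 1.333 servings of broccoli: +4.0 g protein for $1.47 (total $5.07, still need 0.0 g).
Greedy by cheapest-per-g is optimal for a single linear constraint, so the minimum cost is $5.07.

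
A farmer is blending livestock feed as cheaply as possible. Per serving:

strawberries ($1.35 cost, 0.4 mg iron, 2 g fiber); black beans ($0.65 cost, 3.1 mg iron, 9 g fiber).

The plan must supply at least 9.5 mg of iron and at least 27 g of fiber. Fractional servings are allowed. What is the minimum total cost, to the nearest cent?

The cheapest plan sits at a corner of the feasible region — with two constraints it uses at most two foods.
strawberries only: max(9.5/0.4, 27/2) = 23.75 servings → $32.06.
black beans only: max(9.5/3.1, 27/9) = 3.065 servings → $1.99.
strawberries + black beans: the both-tight solution has a negative serving — not a feasible corner.
Cheapest feasible corner: $1.99.

$1.99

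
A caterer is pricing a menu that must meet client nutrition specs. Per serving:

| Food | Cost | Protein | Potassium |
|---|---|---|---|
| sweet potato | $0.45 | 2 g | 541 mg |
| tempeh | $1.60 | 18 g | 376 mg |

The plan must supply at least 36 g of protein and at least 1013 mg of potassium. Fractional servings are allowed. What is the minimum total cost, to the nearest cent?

sweet potato only: max(36/2, 1013/541) = 18 servings → $8.10.
tempeh only: max(36/18, 1013/376) = 2.694 servings → $4.31.
sweet potato + tempeh with both tight: 0.5228 servings and 1.942 servings → $3.34.
Cheapest feasible corner: $3.34.

$3.34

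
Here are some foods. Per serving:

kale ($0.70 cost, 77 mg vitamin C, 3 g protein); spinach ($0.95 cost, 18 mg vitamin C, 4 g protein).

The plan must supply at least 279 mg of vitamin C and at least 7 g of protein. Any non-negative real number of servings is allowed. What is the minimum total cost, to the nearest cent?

Check every corner: each single food scaled to meet both minima, and each pair solved so both constraints bind.
kale only: max(279/77, 7/3) = 3.623 servings → $2.54.
spinach only: max(279/18, 7/4) = 15.5 servings → $14.72.
kale + spinach: intersection lies outside the first quadrant.
The minimum over all feasible corners is $2.54.

$2.54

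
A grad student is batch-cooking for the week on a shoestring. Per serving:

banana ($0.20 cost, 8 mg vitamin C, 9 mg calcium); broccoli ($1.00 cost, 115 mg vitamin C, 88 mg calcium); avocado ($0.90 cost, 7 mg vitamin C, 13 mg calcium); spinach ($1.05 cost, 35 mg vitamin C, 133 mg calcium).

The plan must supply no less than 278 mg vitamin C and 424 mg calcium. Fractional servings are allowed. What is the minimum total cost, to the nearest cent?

For a min-cost LP with two ≥-constraints, a basic feasible solution has at most two positive variables.
banana only: max(278/8, 424/9) = 47.11 servings → $9.42.
broccoli only: max(278/115, 424/88) = 4.818 servings → $4.82.
avocado only: max(278/7, 424/13) = 39.71 servings → $35.74.
spinach only: max(278/35, 424/133) = 7.943 servings → $8.34.
banana + broccoli: intersection lies outside the first quadrant.
banana + avocado with both tight: 15.76 servings and 21.71 servings → $22.69.
banana + spinach with both tight: 29.55 servings and 1.188 servings → $7.16.
broccoli + avocado with both tight: 0.7349 servings and 27.64 servings → $25.61.
broccoli + spinach with both tight: 1.812 servings and 1.989 servings → $3.90.
avocado + spinach with both targets exact would need a negative amount; discard.
Cheapest feasible corner: $3.90.

$3.90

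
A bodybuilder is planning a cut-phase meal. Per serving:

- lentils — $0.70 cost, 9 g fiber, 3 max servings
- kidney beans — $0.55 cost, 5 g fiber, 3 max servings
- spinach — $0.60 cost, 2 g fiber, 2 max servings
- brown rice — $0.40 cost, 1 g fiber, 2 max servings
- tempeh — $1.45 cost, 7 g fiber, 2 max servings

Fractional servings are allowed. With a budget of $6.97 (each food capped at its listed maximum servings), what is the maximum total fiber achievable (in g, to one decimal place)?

57.1 g

Fiber per dollar: lentils 12.86, kidney beans 9.091, tempeh 4.828, spinach 3.333, brown rice 2.5.
Take 3 servings of lentils: spends $2.10, +27.0 g fiber (running total 27.0 g).
Take 3 servings of kidney beans: spends $1.65, +15.0 g fiber (running total 42.0 g).
Take 2 servings of tempeh: spends $2.90, +14.0 g fiber (running total 56.0 g).
Take 0.5333 servings of spinach: spends $0.32, +1.1 g fiber (running total 57.1 g).
Greedy by best ratio exhausts the cost allowance optimally: 57.1 g.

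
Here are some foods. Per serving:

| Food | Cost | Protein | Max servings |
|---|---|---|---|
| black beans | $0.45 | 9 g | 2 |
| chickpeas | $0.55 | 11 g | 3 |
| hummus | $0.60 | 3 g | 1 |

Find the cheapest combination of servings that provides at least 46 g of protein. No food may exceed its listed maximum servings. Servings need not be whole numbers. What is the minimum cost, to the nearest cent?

Cost per g of protein: black beans $0.0500, chickpeas $0.0500, hummus $0.2000.
Take 2 servings of black beans: +18.0 g protein for $0.90 (total $0.90, still need 28.0 g).
Take 2.545 servings of chickpeas: +28.0 g protein for $1.40 (total $2.30, still need 0.0 g).
Filling from the cheapest source first is optimal under one linear minimum: $2.30.

$2.30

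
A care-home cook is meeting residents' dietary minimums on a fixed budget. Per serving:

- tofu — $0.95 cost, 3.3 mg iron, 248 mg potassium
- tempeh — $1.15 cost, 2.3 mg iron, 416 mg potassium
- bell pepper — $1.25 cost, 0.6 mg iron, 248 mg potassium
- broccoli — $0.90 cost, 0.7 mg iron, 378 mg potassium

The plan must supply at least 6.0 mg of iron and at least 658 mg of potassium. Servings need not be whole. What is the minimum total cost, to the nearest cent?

A basic optimal solution has at most two foods positive. Try each food alone and each pair with both targets met exactly.
tofu only: max(6.0/3.3, 658/248) = 2.653 servings → $2.52.
tempeh only: max(6.0/2.3, 658/416) = 2.609 servings → $3.00.
bell pepper only: max(6.0/0.6, 658/248) = 10 servings → $12.50.
broccoli only: max(6.0/0.7, 658/378) = 8.571 servings → $7.71.
tofu + tempeh with both tight: 1.225 servings and 0.8517 servings → $2.14.
tofu + bell pepper with both tight: 1.633 servings and 1.021 servings → $2.83.
tofu + broccoli with both tight: 1.683 servings and 0.6364 servings → $2.17.
tempeh + bell pepper with both targets exact would need a negative amount; discard.
tempeh + broccoli with both targets exact would need a negative amount; discard.
bell pepper + broccoli: intersection lies outside the first quadrant.
The minimum over all feasible corners is $2.14.

$2.14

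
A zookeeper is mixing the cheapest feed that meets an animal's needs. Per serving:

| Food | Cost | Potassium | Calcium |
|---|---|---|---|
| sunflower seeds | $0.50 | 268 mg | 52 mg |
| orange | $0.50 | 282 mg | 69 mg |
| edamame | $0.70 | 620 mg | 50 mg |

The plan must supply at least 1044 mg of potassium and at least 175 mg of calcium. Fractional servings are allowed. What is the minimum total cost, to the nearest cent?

$1.54

For a min-cost LP with two ≥-constraints, a basic feasible solution has at most two positive variables.
sunflower seeds only: max(1044/268, 175/52) = 3.896 servings → $1.95.
orange only: max(1044/282, 175/69) = 3.702 servings → $1.85.
edamame only: max(1044/620, 175/50) = 3.5 servings → $2.45.
sunflower seeds + orange with both targets exact would need a negative amount; discard.
sunflower seeds + edamame with both tight: 2.988 servings and 0.3921 servings → $1.77.
orange + edamame with both tight: 1.963 servings and 0.791 servings → $1.54.
The minimum over all feasible corners is $1.54.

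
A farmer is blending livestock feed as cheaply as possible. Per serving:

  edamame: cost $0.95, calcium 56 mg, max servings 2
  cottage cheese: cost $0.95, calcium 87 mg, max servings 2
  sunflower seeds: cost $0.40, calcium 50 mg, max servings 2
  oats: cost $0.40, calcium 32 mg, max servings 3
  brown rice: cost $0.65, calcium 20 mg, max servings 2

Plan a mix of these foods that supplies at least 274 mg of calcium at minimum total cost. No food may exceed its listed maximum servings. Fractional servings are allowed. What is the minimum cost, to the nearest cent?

$2.70

Cost per mg of calcium: sunflower seeds $0.0080, cottage cheese $0.0109, oats $0.0125, edamame $0.0170, brown rice $0.0325.
Take 2 servings of sunflower seeds: +100.0 mg calcium for $0.80 (total $0.80, still need 174.0 mg).
Take 2 servings of cottage cheese: +174.0 mg calcium for $1.90 (total $2.70, still need 0.0 mg).
Greedy by cheapest-per-mg is optimal for a single linear constraint, so the minimum cost is $2.70.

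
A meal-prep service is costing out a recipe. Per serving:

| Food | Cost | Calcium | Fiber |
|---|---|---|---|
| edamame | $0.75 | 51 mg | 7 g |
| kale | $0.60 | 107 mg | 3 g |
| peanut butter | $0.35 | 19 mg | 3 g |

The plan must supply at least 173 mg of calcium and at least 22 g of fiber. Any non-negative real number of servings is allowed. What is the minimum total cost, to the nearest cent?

A basic optimal solution has at most two foods positive. Try each food alone and each pair with both targets met exactly.
edamame only: max(173/51, 22/7) = 3.392 servings → $2.54.
kale only: max(173/107, 22/3) = 7.333 servings → $4.40.
peanut butter only: max(173/19, 22/3) = 9.105 servings → $3.19.
edamame + kale with both tight: 3.079 servings and 0.1493 servings → $2.40.
edamame + peanut butter with both targets exact would need a negative amount; discard.
kale + peanut butter with both tight: 0.3826 servings and 6.951 servings → $2.66.
The minimum over all feasible corners is $2.40.

$2.40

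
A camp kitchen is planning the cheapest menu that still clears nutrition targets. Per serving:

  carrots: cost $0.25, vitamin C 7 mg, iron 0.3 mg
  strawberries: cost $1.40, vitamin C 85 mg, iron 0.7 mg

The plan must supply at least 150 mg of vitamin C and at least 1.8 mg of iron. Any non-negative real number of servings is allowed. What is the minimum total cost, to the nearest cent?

$2.78

Two binding constraints pin down two serving amounts, so the optimal mix uses at most two foods. The candidates are each food alone (scaled to the tighter of vitamin C/iron) and each pair with both constraints tight.
carrots only: max(150/7, 1.8/0.3) = 21.43 servings → $5.36.
strawberries only: max(150/85, 1.8/0.7) = 2.571 servings → $3.60.
carrots + strawberries with both tight: 2.33 servings and 1.573 servings → $2.78.
So the least-cost plan costs $2.78.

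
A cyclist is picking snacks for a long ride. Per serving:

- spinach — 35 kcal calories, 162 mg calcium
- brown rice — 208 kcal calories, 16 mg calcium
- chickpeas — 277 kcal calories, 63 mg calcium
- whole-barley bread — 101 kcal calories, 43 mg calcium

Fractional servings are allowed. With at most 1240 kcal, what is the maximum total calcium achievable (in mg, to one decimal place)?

Calcium per kcal: spinach 4.629, whole-barley bread 0.4257, chickpeas 0.2274, brown rice 0.07692.
With no serving limits, spend the whole calories allowance on spinach: 1240 kcal / 35 kcal × 162 mg = 5739.4 mg.

5739.4 mg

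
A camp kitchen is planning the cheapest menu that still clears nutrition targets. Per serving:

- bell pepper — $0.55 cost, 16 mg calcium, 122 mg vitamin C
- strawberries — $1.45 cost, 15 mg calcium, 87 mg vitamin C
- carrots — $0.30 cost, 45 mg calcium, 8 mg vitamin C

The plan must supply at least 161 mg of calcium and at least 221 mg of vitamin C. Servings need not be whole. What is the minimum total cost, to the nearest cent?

$1.79

Two binding constraints pin down two serving amounts, so the optimal mix uses at most two foods. The candidates are each food alone (scaled to the tighter of calcium/vitamin C) and each pair with both constraints tight.
bell pepper only: max(161/16, 221/122) = 10.06 servings → $5.53.
strawberries only: max(161/15, 221/87) = 10.73 servings → $15.56.
carrots only: max(161/45, 221/8) = 27.62 servings → $8.29.
bell pepper + strawberries: intersection lies outside the first quadrant.
bell pepper + carrots with both tight: 1.615 servings and 3.004 servings → $1.79.
strawberries + carrots with both tight: 2.281 servings and 2.817 servings → $4.15.
Cheapest feasible corner: $1.79.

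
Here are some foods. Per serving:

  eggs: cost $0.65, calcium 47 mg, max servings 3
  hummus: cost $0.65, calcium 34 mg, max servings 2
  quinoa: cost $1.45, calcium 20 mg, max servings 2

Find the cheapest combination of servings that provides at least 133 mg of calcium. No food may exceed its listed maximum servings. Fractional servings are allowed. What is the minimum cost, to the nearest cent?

Cost per mg of calcium: eggs $0.0138, hummus $0.0191, quinoa $0.0725.
Take 2.83 servings of eggs: +133.0 mg calcium for $1.84 (total $1.84, still need 0.0 mg).
Greedy by cheapest-per-mg is optimal for a single linear constraint, so the minimum cost is $1.84.

$1.84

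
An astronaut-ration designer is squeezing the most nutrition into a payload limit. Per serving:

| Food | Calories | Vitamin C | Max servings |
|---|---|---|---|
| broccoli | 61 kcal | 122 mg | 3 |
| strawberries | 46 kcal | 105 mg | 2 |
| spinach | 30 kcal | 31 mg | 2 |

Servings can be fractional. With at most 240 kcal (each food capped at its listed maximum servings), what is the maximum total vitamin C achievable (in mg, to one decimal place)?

Vitamin C per kcal: strawberries 2.283, broccoli 2, spinach 1.033.
Take 2 servings of strawberries: uses 92 kcal, +210.0 mg vitamin C (running total 210.0 mg).
Take 2.426 servings of broccoli: uses 148 kcal, +296.0 mg vitamin C (running total 506.0 mg).
Greedy by best ratio exhausts the calories allowance optimally: 506.0 mg.

506.0 mg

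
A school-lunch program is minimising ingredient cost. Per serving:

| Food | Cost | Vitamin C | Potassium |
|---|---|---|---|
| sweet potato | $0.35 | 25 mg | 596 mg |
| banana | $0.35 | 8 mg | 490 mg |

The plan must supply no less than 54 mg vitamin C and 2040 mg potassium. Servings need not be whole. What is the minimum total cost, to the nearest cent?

With two linear requirements the optimum uses one or two foods; enumerate the corners.
sweet potato only: max(54/25, 2040/596) = 3.423 servings → $1.20.
banana only: max(54/8, 2040/490) = 6.75 servings → $2.36.
sweet potato + banana with both tight: 1.355 servings and 2.515 servings → $1.35.
The minimum over all feasible corners is $1.20.

$1.20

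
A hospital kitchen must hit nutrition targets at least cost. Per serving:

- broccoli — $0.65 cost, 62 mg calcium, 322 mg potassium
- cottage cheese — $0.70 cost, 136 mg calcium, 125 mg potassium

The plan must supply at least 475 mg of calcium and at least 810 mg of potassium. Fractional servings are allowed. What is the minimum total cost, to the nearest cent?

Compare the cost at each extreme point of the feasible region.
broccoli only: max(475/62, 810/322) = 7.661 servings → $4.98.
cottage cheese only: max(475/136, 810/125) = 6.48 servings → $4.54.
broccoli + cottage cheese with both tight: 1.409 servings and 2.85 servings → $2.91.
So the least-cost plan costs $2.91.

$2.91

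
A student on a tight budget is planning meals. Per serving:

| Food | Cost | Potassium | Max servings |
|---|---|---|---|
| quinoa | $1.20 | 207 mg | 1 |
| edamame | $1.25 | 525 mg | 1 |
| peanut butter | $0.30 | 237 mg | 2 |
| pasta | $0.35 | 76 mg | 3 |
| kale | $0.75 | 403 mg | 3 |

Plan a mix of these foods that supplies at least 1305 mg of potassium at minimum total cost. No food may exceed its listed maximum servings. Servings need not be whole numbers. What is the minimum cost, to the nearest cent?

$2.15

Cost per mg of potassium: peanut butter $0.0013, kale $0.0019, edamame $0.0024, pasta $0.0046, quinoa $0.0058.
Take 2 servings of peanut butter: +474.0 mg potassium for $0.60 (total $0.60, still need 831.0 mg).
Take 2.062 servings of kale: +831.0 mg potassium for $1.55 (total $2.15, still need 0.0 mg).
Filling from the cheapest source first is optimal under one linear minimum: $2.15.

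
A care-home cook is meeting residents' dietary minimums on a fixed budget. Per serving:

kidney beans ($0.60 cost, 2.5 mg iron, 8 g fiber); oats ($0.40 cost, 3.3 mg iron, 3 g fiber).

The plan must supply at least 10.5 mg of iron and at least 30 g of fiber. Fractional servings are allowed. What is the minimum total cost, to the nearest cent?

kidney beans only: max(10.5/2.5, 30/8) = 4.2 servings → $2.52.
oats only: max(10.5/3.3, 30/3) = 10 servings → $4.00.
kidney beans + oats with both tight: 3.571 servings and 0.4762 servings → $2.33.
Cheapest feasible corner: $2.33.

$2.33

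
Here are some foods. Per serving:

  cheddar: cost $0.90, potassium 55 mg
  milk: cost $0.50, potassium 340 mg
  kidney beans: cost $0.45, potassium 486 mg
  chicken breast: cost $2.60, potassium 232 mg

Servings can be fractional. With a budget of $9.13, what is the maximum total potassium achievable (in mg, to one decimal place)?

Potassium per dollar: kidney beans 1080, milk 680, chicken breast 89.23, cheddar 61.11.
With no serving limits, spend the whole cost allowance on kidney beans: $9.13 / $0.45 × 486 mg = 9860.4 mg.

9860.4 mg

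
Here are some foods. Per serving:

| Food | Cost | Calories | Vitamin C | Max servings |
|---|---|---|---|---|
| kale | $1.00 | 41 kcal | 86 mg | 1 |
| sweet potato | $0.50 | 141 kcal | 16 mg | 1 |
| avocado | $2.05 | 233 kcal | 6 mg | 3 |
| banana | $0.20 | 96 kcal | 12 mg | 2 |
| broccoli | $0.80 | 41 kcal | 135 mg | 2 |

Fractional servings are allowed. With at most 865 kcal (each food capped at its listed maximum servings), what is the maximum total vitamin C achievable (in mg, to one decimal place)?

Vitamin C per kcal: broccoli 3.293, kale 2.098, banana 0.125, sweet potato 0.1135, avocado 0.02575.
Take 2 servings of broccoli: uses 82 kcal, +270.0 mg vitamin C (running total 270.0 mg).
Take 1 serving of kale: uses 41 kcal, +86.0 mg vitamin C (running total 356.0 mg).
Take 2 servings of banana: uses 192 kcal, +24.0 mg vitamin C (running total 380.0 mg).
Take 1 serving of sweet potato: uses 141 kcal, +16.0 mg vitamin C (running total 396.0 mg).
Take 1.755 servings of avocado: uses 409 kcal, +10.5 mg vitamin C (running total 406.5 mg).
Greedy by best ratio exhausts the calories allowance optimally: 406.5 mg.

406.5 mg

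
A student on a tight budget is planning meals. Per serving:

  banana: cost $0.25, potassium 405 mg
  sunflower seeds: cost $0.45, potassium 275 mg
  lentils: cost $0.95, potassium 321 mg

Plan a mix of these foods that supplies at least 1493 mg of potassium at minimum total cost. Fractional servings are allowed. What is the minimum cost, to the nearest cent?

Cost per mg of potassium: banana $0.0006, sunflower seeds $0.0016, lentils $0.0030.
With no serving limits, use only banana: 1493 mg / 405 mg = 3.686 servings × $0.25 = $0.92.

$0.92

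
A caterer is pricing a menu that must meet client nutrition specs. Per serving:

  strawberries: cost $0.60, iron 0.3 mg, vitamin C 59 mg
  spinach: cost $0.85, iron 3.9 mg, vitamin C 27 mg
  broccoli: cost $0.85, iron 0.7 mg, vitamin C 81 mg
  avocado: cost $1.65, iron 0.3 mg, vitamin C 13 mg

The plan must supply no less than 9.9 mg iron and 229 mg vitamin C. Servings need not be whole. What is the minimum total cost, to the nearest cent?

$3.63

Compare the cost at each extreme point of the feasible region.
strawberries only: max(9.9/0.3, 229/59) = 33 servings → $19.80.
spinach only: max(9.9/3.9, 229/27) = 8.481 servings → $7.21.
broccoli only: max(9.9/0.7, 229/81) = 14.14 servings → $12.02.
avocado only: max(9.9/0.3, 229/13) = 33 servings → $54.45.
strawberries + spinach with both tight: 2.819 servings and 2.322 servings → $3.66.
strawberries + broccoli with both targets exact would need a negative amount; discard.
strawberries + avocado: the both-tight solution has a negative serving — not a feasible corner.
spinach + broccoli with both tight: 2.16 servings and 2.107 servings → $3.63.
spinach + avocado with both tight: 1.408 servings and 14.69 servings → $25.44.
broccoli + avocado with both targets exact would need a negative amount; discard.
The minimum over all feasible corners is $3.63.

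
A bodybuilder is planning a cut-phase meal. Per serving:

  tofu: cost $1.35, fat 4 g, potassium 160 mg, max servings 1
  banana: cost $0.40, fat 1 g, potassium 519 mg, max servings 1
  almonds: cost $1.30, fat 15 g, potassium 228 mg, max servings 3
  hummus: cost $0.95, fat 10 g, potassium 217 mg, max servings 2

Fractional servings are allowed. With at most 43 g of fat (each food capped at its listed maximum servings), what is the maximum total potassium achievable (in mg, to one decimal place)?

Potassium per g fat: banana 519, tofu 40, hummus 21.7, almonds 15.2.
Take 1 serving of banana: uses 1 g fat, +519.0 mg potassium (running total 519.0 mg).
Take 1 serving of tofu: uses 4 g fat, +160.0 mg potassium (running total 679.0 mg).
Take 2 servings of hummus: uses 20 g fat, +434.0 mg potassium (running total 1113.0 mg).
Take 1.2 servings of almonds: uses 18 g fat, +273.6 mg potassium (running total 1386.6 mg).
Greedy by best ratio exhausts the fat allowance optimally: 1386.6 mg.

1386.6 mg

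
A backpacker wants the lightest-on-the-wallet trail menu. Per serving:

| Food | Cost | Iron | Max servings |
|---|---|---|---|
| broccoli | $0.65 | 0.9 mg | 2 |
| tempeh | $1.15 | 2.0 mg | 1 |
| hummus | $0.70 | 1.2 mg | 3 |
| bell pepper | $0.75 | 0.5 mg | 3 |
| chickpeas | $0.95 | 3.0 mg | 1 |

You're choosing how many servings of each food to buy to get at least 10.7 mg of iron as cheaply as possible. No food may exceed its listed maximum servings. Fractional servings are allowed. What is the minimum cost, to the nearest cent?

Cost per mg of iron: chickpeas $0.3167, tempeh $0.5750, hummus $0.5833, broccoli $0.7222, bell pepper $1.5000.
Take 1 serving of chickpeas: +3.0 mg iron for $0.95 (total $0.95, still need 7.7 mg).
Take 1 serving of tempeh: +2.0 mg iron for $1.15 (total $2.10, still need 5.7 mg).
Take 3 servings of hummus: +3.6 mg iron for $2.10 (total $4.20, still need 2.1 mg).
Take 2 servings of broccoli: +1.8 mg iron for $1.30 (total $5.50, still need 0.3 mg).
Take 0.6 servings of bell pepper: +0.3 mg iron for $0.45 (total $5.95, still need 0.0 mg).
Filling from the cheapest source first is optimal under one linear minimum: $5.95.

$5.95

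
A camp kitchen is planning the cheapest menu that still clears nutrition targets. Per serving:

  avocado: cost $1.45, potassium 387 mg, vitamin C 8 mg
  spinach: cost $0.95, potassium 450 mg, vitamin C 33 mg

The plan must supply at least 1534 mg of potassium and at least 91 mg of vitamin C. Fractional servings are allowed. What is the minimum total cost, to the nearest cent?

At the optimum either one food covers both requirements or two foods hit both targets exactly; no other combination can be cheaper.
avocado only: max(1534/387, 91/8) = 11.38 servings → $16.49.
spinach only: max(1534/450, 91/33) = 3.409 servings → $3.24.
avocado + spinach with both tight: 1.055 servings and 2.502 servings → $3.91.
So the least-cost plan costs $3.24.

$3.24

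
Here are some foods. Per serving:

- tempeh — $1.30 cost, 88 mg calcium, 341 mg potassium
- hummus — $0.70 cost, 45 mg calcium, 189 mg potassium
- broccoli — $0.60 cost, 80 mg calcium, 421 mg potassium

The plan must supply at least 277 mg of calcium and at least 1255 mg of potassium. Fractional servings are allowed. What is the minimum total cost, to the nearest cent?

$2.08

Two binding constraints pin down two serving amounts, so the optimal mix uses at most two foods. The candidates are each food alone (scaled to the tighter of calcium/potassium) and each pair with both constraints tight.
tempeh only: max(277/88, 1255/341) = 3.68 servings → $4.78.
hummus only: max(277/45, 1255/189) = 6.64 servings → $4.65.
broccoli only: max(277/80, 1255/421) = 3.462 servings → $2.08.
tempeh + hummus: the both-tight solution has a negative serving — not a feasible corner.
tempeh + broccoli with both tight: 1.66 servings and 1.636 servings → $3.14.
hummus + broccoli with both tight: 4.24 servings and 1.078 servings → $3.61.
The minimum over all feasible corners is $2.08.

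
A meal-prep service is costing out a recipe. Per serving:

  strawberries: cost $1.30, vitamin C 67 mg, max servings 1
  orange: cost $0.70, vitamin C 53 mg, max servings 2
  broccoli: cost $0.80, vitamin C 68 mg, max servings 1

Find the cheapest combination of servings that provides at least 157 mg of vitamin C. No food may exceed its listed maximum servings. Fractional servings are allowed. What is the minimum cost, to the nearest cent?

$1.98

Cost per mg of vitamin C: broccoli $0.0118, orange $0.0132, strawberries $0.0194.
Take 1 serving of broccoli: +68.0 mg vitamin C for $0.80 (total $0.80, still need 89.0 mg).
Take 1.679 servings of orange: +89.0 mg vitamin C for $1.18 (total $1.98, still need 0.0 mg).
Greedy by cheapest-per-mg is optimal for a single linear constraint, so the minimum cost is $1.98.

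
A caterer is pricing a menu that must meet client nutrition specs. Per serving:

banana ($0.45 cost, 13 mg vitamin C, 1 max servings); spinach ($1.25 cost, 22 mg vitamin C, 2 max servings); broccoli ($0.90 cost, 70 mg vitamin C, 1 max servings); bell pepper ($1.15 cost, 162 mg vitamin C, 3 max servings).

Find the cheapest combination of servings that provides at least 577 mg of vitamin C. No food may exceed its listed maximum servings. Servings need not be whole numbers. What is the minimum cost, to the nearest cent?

$5.25

Cost per mg of vitamin C: bell pepper $0.0071, broccoli $0.0129, banana $0.0346, spinach $0.0568.
Take 3 servings of bell pepper: +486.0 mg vitamin C for $3.45 (total $3.45, still need 91.0 mg).
Take 1 serving of broccoli: +70.0 mg vitamin C for $0.90 (total $4.35, still need 21.0 mg).
Take 1 serving of banana: +13.0 mg vitamin C for $0.45 (total $4.80, still need 8.0 mg).
Take 0.3636 servings of spinach: +8.0 mg vitamin C for $0.45 (total $5.25, still need 0.0 mg).
Filling from the cheapest source first is optimal under one linear minimum: $5.25.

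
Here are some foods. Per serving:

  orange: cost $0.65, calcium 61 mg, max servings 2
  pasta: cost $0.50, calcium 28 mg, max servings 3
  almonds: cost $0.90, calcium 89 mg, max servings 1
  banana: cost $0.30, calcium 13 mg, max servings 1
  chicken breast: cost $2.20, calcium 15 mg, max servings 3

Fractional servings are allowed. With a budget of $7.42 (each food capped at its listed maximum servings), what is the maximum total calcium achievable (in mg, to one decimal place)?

331.3 mg

Calcium per dollar: almonds 98.89, orange 93.85, pasta 56, banana 43.33, chicken breast 6.818.
Take 1 serving of almonds: spends $0.90, +89.0 mg calcium (running total 89.0 mg).
Take 2 servings of orange: spends $1.30, +122.0 mg calcium (running total 211.0 mg).
Take 3 servings of pasta: spends $1.50, +84.0 mg calcium (running total 295.0 mg).
Take 1 serving of banana: spends $0.30, +13.0 mg calcium (running total 308.0 mg).
Take 1.555 servings of chicken breast: spends $3.42, +23.3 mg calcium (running total 331.3 mg).
Greedy by best ratio exhausts the cost allowance optimally: 331.3 mg.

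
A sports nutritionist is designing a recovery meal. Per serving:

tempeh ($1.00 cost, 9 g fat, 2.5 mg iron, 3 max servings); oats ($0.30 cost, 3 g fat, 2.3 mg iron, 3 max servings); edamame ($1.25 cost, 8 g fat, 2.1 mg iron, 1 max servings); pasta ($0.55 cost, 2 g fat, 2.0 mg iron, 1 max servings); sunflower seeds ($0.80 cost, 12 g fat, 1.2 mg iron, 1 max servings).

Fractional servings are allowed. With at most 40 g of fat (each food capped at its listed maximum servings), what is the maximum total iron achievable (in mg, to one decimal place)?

16.9 mg

Iron per g fat: pasta 1, oats 0.7667, tempeh 0.2778, edamame 0.2625, sunflower seeds 0.1.
Take 1 serving of pasta: uses 2 g fat, +2.0 mg iron (running total 2.0 mg).
Take 3 servings of oats: uses 9 g fat, +6.9 mg iron (running total 8.9 mg).
Take 3 servings of tempeh: uses 27 g fat, +7.5 mg iron (running total 16.4 mg).
Take 0.25 servings of edamame: uses 2 g fat, +0.5 mg iron (running total 16.9 mg).
Greedy by best ratio exhausts the fat allowance optimally: 16.9 mg.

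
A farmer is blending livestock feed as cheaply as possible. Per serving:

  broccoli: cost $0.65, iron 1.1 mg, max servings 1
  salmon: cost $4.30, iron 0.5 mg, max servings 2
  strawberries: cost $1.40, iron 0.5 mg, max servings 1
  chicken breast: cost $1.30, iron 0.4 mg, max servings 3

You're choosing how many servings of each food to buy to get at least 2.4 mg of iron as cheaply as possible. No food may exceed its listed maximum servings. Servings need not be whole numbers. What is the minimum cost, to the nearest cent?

$4.65

Cost per mg of iron: broccoli $0.5909, strawberries $2.8000, chicken breast $3.2500, salmon $8.6000.
Take 1 serving of broccoli: +1.1 mg iron for $0.65 (total $0.65, still need 1.3 mg).
Take 1 serving of strawberries: +0.5 mg iron for $1.40 (total $2.05, still need 0.8 mg).
Take 2 servings of chicken breast: +0.8 mg iron for $2.60 (total $4.65, still need 0.0 mg).
Filling from the cheapest source first is optimal under one linear minimum: $4.65.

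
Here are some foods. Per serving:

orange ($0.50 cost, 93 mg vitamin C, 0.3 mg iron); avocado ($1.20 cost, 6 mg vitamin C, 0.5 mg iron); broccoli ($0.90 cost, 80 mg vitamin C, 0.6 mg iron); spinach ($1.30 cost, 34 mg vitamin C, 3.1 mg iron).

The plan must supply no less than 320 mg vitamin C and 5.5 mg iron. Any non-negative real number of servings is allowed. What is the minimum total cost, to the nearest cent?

Minimising a linear cost over {vitamin C ≥ 320, iron ≥ 5.5, servings ≥ 0} — the optimum is at a vertex, using one or two foods.
orange only: max(320/93, 5.5/0.3) = 18.33 servings → $9.17.
avocado only: max(320/6, 5.5/0.5) = 53.33 servings → $64.00.
broccoli only: max(320/80, 5.5/0.6) = 9.167 servings → $8.25.
spinach only: max(320/34, 5.5/3.1) = 9.412 servings → $12.24.
orange + avocado with both tight: 2.841 servings and 9.295 servings → $12.57.
orange + broccoli: the both-tight solution has a negative serving — not a feasible corner.
orange + spinach with both tight: 2.895 servings and 1.494 servings → $3.39.
avocado + broccoli with both tight: 6.813 servings and 3.489 servings → $11.32.
avocado + spinach with both targets exact would need a negative amount; discard.
broccoli + spinach with both tight: 3.537 servings and 1.09 servings → $4.60.
So the least-cost plan costs $3.39.

$3.39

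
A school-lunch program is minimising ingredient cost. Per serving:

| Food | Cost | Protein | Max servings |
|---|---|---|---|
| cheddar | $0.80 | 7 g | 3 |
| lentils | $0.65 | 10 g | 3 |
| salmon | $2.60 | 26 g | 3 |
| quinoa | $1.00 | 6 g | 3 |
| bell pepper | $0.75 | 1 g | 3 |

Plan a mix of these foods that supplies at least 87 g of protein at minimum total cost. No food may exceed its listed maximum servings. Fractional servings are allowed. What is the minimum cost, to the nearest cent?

$7.65

Cost per g of protein: lentils $0.0650, salmon $0.1000, cheddar $0.1143, quinoa $0.1667, bell pepper $0.7500.
Take 3 servings of lentils: +30.0 g protein for $1.95 (total $1.95, still need 57.0 g).
Take 2.192 servings of salmon: +57.0 g protein for $5.70 (total $7.65, still need 0.0 g).
Filling from the cheapest source first is optimal under one linear minimum: $7.65.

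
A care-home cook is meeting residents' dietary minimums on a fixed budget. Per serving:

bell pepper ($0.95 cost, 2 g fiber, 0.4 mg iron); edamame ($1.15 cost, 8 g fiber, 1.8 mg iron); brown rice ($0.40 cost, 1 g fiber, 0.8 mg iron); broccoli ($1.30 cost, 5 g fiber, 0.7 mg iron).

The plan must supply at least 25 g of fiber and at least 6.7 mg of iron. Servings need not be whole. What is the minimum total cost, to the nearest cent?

Minimising a linear cost over {fiber ≥ 25, iron ≥ 6.7, servings ≥ 0} — the optimum is at a vertex, using one or two foods.
bell pepper only: max(25/2, 6.7/0.4) = 16.75 servings → $15.91.
edamame only: max(25/8, 6.7/1.8) = 3.722 servings → $4.28.
brown rice only: max(25/1, 6.7/0.8) = 25 servings → $10.00.
broccoli only: max(25/5, 6.7/0.7) = 9.571 servings → $12.44.
bell pepper + edamame with both targets exact would need a negative amount; discard.
bell pepper + brown rice with both tight: 11.08 servings and 2.833 servings → $11.66.
bell pepper + broccoli: the both-tight solution has a negative serving — not a feasible corner.
edamame + brown rice with both tight: 2.891 servings and 1.87 servings → $4.07.
edamame + broccoli: the both-tight solution has a negative serving — not a feasible corner.
brown rice + broccoli with both tight: 4.848 servings and 4.03 servings → $7.18.
Cheapest feasible corner: $4.07.

$4.07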